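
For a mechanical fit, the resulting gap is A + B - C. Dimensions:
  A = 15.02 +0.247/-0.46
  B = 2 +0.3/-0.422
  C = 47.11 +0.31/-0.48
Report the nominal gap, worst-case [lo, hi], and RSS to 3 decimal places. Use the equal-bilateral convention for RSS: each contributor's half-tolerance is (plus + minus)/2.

Stack each dimension's contribution:
  +A: nom +15.020 → Σnom=15.020; wc +0.247/-0.460 → slack +0.247/-0.460; half-tol=0.354, Σhalf²=0.124962
  +B: nom +2.000 → Σnom=17.020; wc +0.300/-0.422 → slack +0.547/-0.882; half-tol=0.361, Σhalf²=0.255283
  -C: nom -47.110 → Σnom=-30.090; wc +0.480/-0.310 → slack +1.027/-1.192; half-tol=0.395, Σhalf²=0.411308
Nominal = -30.090. Worst-case = [-30.090 - 1.192, -30.090 + 1.027] = [-31.282, -29.063]. RSS = √0.411308 = 0.641.

nominal=-30.090 wc=[-31.282,-29.063] rss=0.641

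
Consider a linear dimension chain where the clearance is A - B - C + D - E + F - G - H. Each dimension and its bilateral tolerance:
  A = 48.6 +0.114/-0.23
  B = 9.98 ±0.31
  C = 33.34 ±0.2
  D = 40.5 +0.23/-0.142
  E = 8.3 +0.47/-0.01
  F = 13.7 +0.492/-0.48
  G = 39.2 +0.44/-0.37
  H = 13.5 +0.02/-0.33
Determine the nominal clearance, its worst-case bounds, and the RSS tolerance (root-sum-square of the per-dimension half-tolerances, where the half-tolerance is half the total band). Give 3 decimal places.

nominal=-1.520 wc=[-3.812,0.536] rss=0.830

Stack each dimension's contribution:
  +A: nom +48.600 → Σnom=48.600; wc +0.114/-0.230 → slack +0.114/-0.230; half-tol=0.172, Σhalf²=0.029584
  -B: nom -9.980 → Σnom=38.620; wc +0.310/-0.310 → slack +0.424/-0.540; half-tol=0.310, Σhalf²=0.125684
  -C: nom -33.340 → Σnom=5.280; wc +0.200/-0.200 → slack +0.624/-0.740; half-tol=0.200, Σhalf²=0.165684
  +D: nom +40.500 → Σnom=45.780; wc +0.230/-0.142 → slack +0.854/-0.882; half-tol=0.186, Σhalf²=0.200280
  -E: nom -8.300 → Σnom=37.480; wc +0.010/-0.470 → slack +0.864/-1.352; half-tol=0.240, Σhalf²=0.257880
  +F: nom +13.700 → Σnom=51.180; wc +0.492/-0.480 → slack +1.356/-1.832; half-tol=0.486, Σhalf²=0.494076
  -G: nom -39.200 → Σnom=11.980; wc +0.370/-0.440 → slack +1.726/-2.272; half-tol=0.405, Σhalf²=0.658101
  -H: nom -13.500 → Σnom=-1.520; wc +0.330/-0.020 → slack +2.056/-2.292; half-tol=0.175, Σhalf²=0.688726
Nominal = -1.520. Worst-case = [-1.520 - 2.292, -1.520 + 2.056] = [-3.812, 0.536]. RSS = √0.688726 = 0.830.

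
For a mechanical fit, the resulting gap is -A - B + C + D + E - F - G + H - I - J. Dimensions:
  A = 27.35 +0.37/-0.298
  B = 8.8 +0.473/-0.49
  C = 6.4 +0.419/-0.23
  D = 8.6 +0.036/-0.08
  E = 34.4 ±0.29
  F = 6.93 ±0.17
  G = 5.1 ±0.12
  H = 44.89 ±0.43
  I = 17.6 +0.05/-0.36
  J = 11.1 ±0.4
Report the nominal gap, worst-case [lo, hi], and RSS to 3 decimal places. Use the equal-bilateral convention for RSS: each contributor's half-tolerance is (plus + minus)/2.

Stack each dimension's contribution:
  -A: nom -27.350 → Σnom=-27.350; wc +0.298/-0.370 → slack +0.298/-0.370; half-tol=0.334, Σhalf²=0.111556
  -B: nom -8.800 → Σnom=-36.150; wc +0.490/-0.473 → slack +0.788/-0.843; half-tol=0.481, Σhalf²=0.343398
  +C: nom +6.400 → Σnom=-29.750; wc +0.419/-0.230 → slack +1.207/-1.073; half-tol=0.325, Σhalf²=0.448699
  +D: nom +8.600 → Σnom=-21.150; wc +0.036/-0.080 → slack +1.243/-1.153; half-tol=0.058, Σhalf²=0.452062
  +E: nom +34.400 → Σnom=13.250; wc +0.290/-0.290 → slack +1.533/-1.443; half-tol=0.290, Σhalf²=0.536162
  -F: nom -6.930 → Σnom=6.320; wc +0.170/-0.170 → slack +1.703/-1.613; half-tol=0.170, Σhalf²=0.565063
  -G: nom -5.100 → Σnom=1.220; wc +0.120/-0.120 → slack +1.823/-1.733; half-tol=0.120, Σhalf²=0.579462
  +H: nom +44.890 → Σnom=46.110; wc +0.430/-0.430 → slack +2.253/-2.163; half-tol=0.430, Σhalf²=0.764362
  -I: nom -17.600 → Σnom=28.510; wc +0.360/-0.050 → slack +2.613/-2.213; half-tol=0.205, Σhalf²=0.806387
  -J: nom -11.100 → Σnom=17.410; wc +0.400/-0.400 → slack +3.013/-2.613; half-tol=0.400, Σhalf²=0.966387
Nominal = 17.410. Worst-case = [17.410 - 2.613, 17.410 + 3.013] = [14.797, 20.423]. RSS = √0.966387 = 0.983.

nominal=17.410 wc=[14.797,20.423] rss=0.983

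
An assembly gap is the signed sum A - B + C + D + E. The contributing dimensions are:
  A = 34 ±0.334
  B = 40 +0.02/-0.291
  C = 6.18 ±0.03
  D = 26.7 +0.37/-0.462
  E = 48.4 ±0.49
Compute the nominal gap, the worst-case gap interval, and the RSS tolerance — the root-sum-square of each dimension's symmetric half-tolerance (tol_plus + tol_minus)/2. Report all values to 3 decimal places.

nominal=75.280 wc=[73.944,76.795] rss=0.741

Stack each dimension's contribution:
  +A: nom +34.000 → Σnom=34.000; wc +0.334/-0.334 → slack +0.334/-0.334; half-tol=0.334, Σhalf²=0.111556
  -B: nom -40.000 → Σnom=-6.000; wc +0.291/-0.020 → slack +0.625/-0.354; half-tol=0.155, Σhalf²=0.135736
  +C: nom +6.180 → Σnom=0.180; wc +0.030/-0.030 → slack +0.655/-0.384; half-tol=0.030, Σhalf²=0.136636
  +D: nom +26.700 → Σnom=26.880; wc +0.370/-0.462 → slack +1.025/-0.846; half-tol=0.416, Σhalf²=0.309692
  +E: nom +48.400 → Σnom=75.280; wc +0.490/-0.490 → slack +1.515/-1.336; half-tol=0.490, Σhalf²=0.549792
Nominal = 75.280. Worst-case = [75.280 - 1.336, 75.280 + 1.515] = [73.944, 76.795]. RSS = √0.549792 = 0.741.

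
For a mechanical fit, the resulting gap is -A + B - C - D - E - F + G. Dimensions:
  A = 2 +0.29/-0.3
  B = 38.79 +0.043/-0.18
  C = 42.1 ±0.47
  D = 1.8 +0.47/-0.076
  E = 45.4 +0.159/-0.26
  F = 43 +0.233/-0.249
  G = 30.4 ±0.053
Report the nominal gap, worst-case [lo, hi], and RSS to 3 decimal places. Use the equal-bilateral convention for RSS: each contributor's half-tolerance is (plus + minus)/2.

Stack each dimension's contribution:
  -A: nom -2.000 → Σnom=-2.000; wc +0.300/-0.290 → slack +0.300/-0.290; half-tol=0.295, Σhalf²=0.087025
  +B: nom +38.790 → Σnom=36.790; wc +0.043/-0.180 → slack +0.343/-0.470; half-tol=0.111, Σhalf²=0.099457
  -C: nom -42.100 → Σnom=-5.310; wc +0.470/-0.470 → slack +0.813/-0.940; half-tol=0.470, Σhalf²=0.320357
  -D: nom -1.800 → Σnom=-7.110; wc +0.076/-0.470 → slack +0.889/-1.410; half-tol=0.273, Σhalf²=0.394886
  -E: nom -45.400 → Σnom=-52.510; wc +0.260/-0.159 → slack +1.149/-1.569; half-tol=0.210, Σhalf²=0.438777
  -F: nom -43.000 → Σnom=-95.510; wc +0.249/-0.233 → slack +1.398/-1.802; half-tol=0.241, Σhalf²=0.496858
  +G: nom +30.400 → Σnom=-65.110; wc +0.053/-0.053 → slack +1.451/-1.855; half-tol=0.053, Σhalf²=0.499667
Nominal = -65.110. Worst-case = [-65.110 - 1.855, -65.110 + 1.451] = [-66.965, -63.659]. RSS = √0.499667 = 0.707.

nominal=-65.110 wc=[-66.965,-63.659] rss=0.707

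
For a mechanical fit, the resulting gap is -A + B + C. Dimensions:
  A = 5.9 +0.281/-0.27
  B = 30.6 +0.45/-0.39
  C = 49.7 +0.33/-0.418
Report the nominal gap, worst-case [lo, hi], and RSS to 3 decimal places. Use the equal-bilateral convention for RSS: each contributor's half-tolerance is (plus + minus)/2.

Stack each dimension's contribution:
  -A: nom -5.900 → Σnom=-5.900; wc +0.270/-0.281 → slack +0.270/-0.281; half-tol=0.276, Σhalf²=0.075900
  +B: nom +30.600 → Σnom=24.700; wc +0.450/-0.390 → slack +0.720/-0.671; half-tol=0.420, Σhalf²=0.252300
  +C: nom +49.700 → Σnom=74.400; wc +0.330/-0.418 → slack +1.050/-1.089; half-tol=0.374, Σhalf²=0.392176
Nominal = 74.400. Worst-case = [74.400 - 1.089, 74.400 + 1.050] = [73.311, 75.450]. RSS = √0.392176 = 0.626.

nominal=74.400 wc=[73.311,75.450] rss=0.626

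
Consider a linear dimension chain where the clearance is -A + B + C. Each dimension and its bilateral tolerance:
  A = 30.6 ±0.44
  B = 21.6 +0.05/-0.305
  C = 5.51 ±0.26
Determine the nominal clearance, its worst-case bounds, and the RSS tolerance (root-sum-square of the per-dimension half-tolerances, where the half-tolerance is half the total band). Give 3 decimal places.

nominal=-3.490 wc=[-4.495,-2.740] rss=0.541

Stack each dimension's contribution:
  -A: nom -30.600 → Σnom=-30.600; wc +0.440/-0.440 → slack +0.440/-0.440; half-tol=0.440, Σhalf²=0.193600
  +B: nom +21.600 → Σnom=-9.000; wc +0.050/-0.305 → slack +0.490/-0.745; half-tol=0.177, Σhalf²=0.225106
  +C: nom +5.510 → Σnom=-3.490; wc +0.260/-0.260 → slack +0.750/-1.005; half-tol=0.260, Σhalf²=0.292706
Nominal = -3.490. Worst-case = [-3.490 - 1.005, -3.490 + 0.750] = [-4.495, -2.740]. RSS = √0.292706 = 0.541.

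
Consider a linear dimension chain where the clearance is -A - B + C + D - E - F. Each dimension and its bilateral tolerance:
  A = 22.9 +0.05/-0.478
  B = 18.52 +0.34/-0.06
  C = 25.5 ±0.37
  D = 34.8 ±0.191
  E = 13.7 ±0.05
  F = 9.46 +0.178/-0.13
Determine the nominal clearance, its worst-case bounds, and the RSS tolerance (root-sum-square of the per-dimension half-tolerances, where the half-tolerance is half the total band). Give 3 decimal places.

Stack each dimension's contribution:
  -A: nom -22.900 → Σnom=-22.900; wc +0.478/-0.050 → slack +0.478/-0.050; half-tol=0.264, Σhalf²=0.069696
  -B: nom -18.520 → Σnom=-41.420; wc +0.060/-0.340 → slack +0.538/-0.390; half-tol=0.200, Σhalf²=0.109696
  +C: nom +25.500 → Σnom=-15.920; wc +0.370/-0.370 → slack +0.908/-0.760; half-tol=0.370, Σhalf²=0.246596
  +D: nom +34.800 → Σnom=18.880; wc +0.191/-0.191 → slack +1.099/-0.951; half-tol=0.191, Σhalf²=0.283077
  -E: nom -13.700 → Σnom=5.180; wc +0.050/-0.050 → slack +1.149/-1.001; half-tol=0.050, Σhalf²=0.285577
  -F: nom -9.460 → Σnom=-4.280; wc +0.130/-0.178 → slack +1.279/-1.179; half-tol=0.154, Σhalf²=0.309293
Nominal = -4.280. Worst-case = [-4.280 - 1.179, -4.280 + 1.279] = [-5.459, -3.001]. RSS = √0.309293 = 0.556.

nominal=-4.280 wc=[-5.459,-3.001] rss=0.556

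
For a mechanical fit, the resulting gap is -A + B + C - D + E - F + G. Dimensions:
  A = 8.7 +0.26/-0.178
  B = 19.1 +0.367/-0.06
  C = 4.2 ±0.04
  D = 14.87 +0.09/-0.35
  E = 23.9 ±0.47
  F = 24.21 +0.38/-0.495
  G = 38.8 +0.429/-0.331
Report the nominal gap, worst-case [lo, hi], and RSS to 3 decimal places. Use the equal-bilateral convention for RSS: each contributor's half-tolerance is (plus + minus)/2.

nominal=38.220 wc=[36.589,40.549] rss=0.837

Stack each dimension's contribution:
  -A: nom -8.700 → Σnom=-8.700; wc +0.178/-0.260 → slack +0.178/-0.260; half-tol=0.219, Σhalf²=0.047961
  +B: nom +19.100 → Σnom=10.400; wc +0.367/-0.060 → slack +0.545/-0.320; half-tol=0.213, Σhalf²=0.093543
  +C: nom +4.200 → Σnom=14.600; wc +0.040/-0.040 → slack +0.585/-0.360; half-tol=0.040, Σhalf²=0.095143
  -D: nom -14.870 → Σnom=-0.270; wc +0.350/-0.090 → slack +0.935/-0.450; half-tol=0.220, Σhalf²=0.143543
  +E: nom +23.900 → Σnom=23.630; wc +0.470/-0.470 → slack +1.405/-0.920; half-tol=0.470, Σhalf²=0.364443
  -F: nom -24.210 → Σnom=-0.580; wc +0.495/-0.380 → slack +1.900/-1.300; half-tol=0.438, Σhalf²=0.555849
  +G: nom +38.800 → Σnom=38.220; wc +0.429/-0.331 → slack +2.329/-1.631; half-tol=0.380, Σhalf²=0.700249
Nominal = 38.220. Worst-case = [38.220 - 1.631, 38.220 + 2.329] = [36.589, 40.549]. RSS = √0.700249 = 0.837.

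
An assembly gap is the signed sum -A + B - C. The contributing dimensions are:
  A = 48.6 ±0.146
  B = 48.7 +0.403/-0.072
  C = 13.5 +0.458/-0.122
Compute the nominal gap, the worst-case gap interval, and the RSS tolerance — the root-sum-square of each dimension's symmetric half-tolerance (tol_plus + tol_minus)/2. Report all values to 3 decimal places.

nominal=-13.400 wc=[-14.076,-12.729] rss=0.402

Stack each dimension's contribution:
  -A: nom -48.600 → Σnom=-48.600; wc +0.146/-0.146 → slack +0.146/-0.146; half-tol=0.146, Σhalf²=0.021316
  +B: nom +48.700 → Σnom=0.100; wc +0.403/-0.072 → slack +0.549/-0.218; half-tol=0.238, Σhalf²=0.077722
  -C: nom -13.500 → Σnom=-13.400; wc +0.122/-0.458 → slack +0.671/-0.676; half-tol=0.290, Σhalf²=0.161822
Nominal = -13.400. Worst-case = [-13.400 - 0.676, -13.400 + 0.671] = [-14.076, -12.729]. RSS = √0.161822 = 0.402.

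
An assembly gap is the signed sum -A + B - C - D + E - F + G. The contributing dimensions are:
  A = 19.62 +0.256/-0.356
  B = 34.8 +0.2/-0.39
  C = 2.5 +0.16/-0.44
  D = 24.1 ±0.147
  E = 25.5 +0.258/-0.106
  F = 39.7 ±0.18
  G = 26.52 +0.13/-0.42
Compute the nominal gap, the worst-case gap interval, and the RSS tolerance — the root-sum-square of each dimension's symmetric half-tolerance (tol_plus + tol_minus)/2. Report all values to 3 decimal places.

Stack each dimension's contribution:
  -A: nom -19.620 → Σnom=-19.620; wc +0.356/-0.256 → slack +0.356/-0.256; half-tol=0.306, Σhalf²=0.093636
  +B: nom +34.800 → Σnom=15.180; wc +0.200/-0.390 → slack +0.556/-0.646; half-tol=0.295, Σhalf²=0.180661
  -C: nom -2.500 → Σnom=12.680; wc +0.440/-0.160 → slack +0.996/-0.806; half-tol=0.300, Σhalf²=0.270661
  -D: nom -24.100 → Σnom=-11.420; wc +0.147/-0.147 → slack +1.143/-0.953; half-tol=0.147, Σhalf²=0.292270
  +E: nom +25.500 → Σnom=14.080; wc +0.258/-0.106 → slack +1.401/-1.059; half-tol=0.182, Σhalf²=0.325394
  -F: nom -39.700 → Σnom=-25.620; wc +0.180/-0.180 → slack +1.581/-1.239; half-tol=0.180, Σhalf²=0.357794
  +G: nom +26.520 → Σnom=0.900; wc +0.130/-0.420 → slack +1.711/-1.659; half-tol=0.275, Σhalf²=0.433419
Nominal = 0.900. Worst-case = [0.900 - 1.659, 0.900 + 1.711] = [-0.759, 2.611]. RSS = √0.433419 = 0.658.

nominal=0.900 wc=[-0.759,2.611] rss=0.658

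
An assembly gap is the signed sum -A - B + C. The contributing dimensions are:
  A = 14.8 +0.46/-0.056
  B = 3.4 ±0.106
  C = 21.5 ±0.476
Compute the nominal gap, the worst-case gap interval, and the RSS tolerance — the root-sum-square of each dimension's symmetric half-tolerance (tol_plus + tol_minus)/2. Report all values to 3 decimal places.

Stack each dimension's contribution:
  -A: nom -14.800 → Σnom=-14.800; wc +0.056/-0.460 → slack +0.056/-0.460; half-tol=0.258, Σhalf²=0.066564
  -B: nom -3.400 → Σnom=-18.200; wc +0.106/-0.106 → slack +0.162/-0.566; half-tol=0.106, Σhalf²=0.077800
  +C: nom +21.500 → Σnom=3.300; wc +0.476/-0.476 → slack +0.638/-1.042; half-tol=0.476, Σhalf²=0.304376
Nominal = 3.300. Worst-case = [3.300 - 1.042, 3.300 + 0.638] = [2.258, 3.938]. RSS = √0.304376 = 0.552.

nominal=3.300 wc=[2.258,3.938] rss=0.552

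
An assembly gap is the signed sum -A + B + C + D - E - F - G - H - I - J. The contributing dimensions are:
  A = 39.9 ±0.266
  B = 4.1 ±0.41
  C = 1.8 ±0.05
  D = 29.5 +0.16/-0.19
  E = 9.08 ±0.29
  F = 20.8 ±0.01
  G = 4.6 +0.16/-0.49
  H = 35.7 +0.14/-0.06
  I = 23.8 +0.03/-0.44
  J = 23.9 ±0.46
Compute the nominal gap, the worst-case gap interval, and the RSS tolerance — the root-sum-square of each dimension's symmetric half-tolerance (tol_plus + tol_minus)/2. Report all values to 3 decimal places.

Stack each dimension's contribution:
  -A: nom -39.900 → Σnom=-39.900; wc +0.266/-0.266 → slack +0.266/-0.266; half-tol=0.266, Σhalf²=0.070756
  +B: nom +4.100 → Σnom=-35.800; wc +0.410/-0.410 → slack +0.676/-0.676; half-tol=0.410, Σhalf²=0.238856
  +C: nom +1.800 → Σnom=-34.000; wc +0.050/-0.050 → slack +0.726/-0.726; half-tol=0.050, Σhalf²=0.241356
  +D: nom +29.500 → Σnom=-4.500; wc +0.160/-0.190 → slack +0.886/-0.916; half-tol=0.175, Σhalf²=0.271981
  -E: nom -9.080 → Σnom=-13.580; wc +0.290/-0.290 → slack +1.176/-1.206; half-tol=0.290, Σhalf²=0.356081
  -F: nom -20.800 → Σnom=-34.380; wc +0.010/-0.010 → slack +1.186/-1.216; half-tol=0.010, Σhalf²=0.356181
  -G: nom -4.600 → Σnom=-38.980; wc +0.490/-0.160 → slack +1.676/-1.376; half-tol=0.325, Σhalf²=0.461806
  -H: nom -35.700 → Σnom=-74.680; wc +0.060/-0.140 → slack +1.736/-1.516; half-tol=0.100, Σhalf²=0.471806
  -I: nom -23.800 → Σnom=-98.480; wc +0.440/-0.030 → slack +2.176/-1.546; half-tol=0.235, Σhalf²=0.527031
  -J: nom -23.900 → Σnom=-122.380; wc +0.460/-0.460 → slack +2.636/-2.006; half-tol=0.460, Σhalf²=0.738631
Nominal = -122.380. Worst-case = [-122.380 - 2.006, -122.380 + 2.636] = [-124.386, -119.744]. RSS = √0.738631 = 0.859.

nominal=-122.380 wc=[-124.386,-119.744] rss=0.859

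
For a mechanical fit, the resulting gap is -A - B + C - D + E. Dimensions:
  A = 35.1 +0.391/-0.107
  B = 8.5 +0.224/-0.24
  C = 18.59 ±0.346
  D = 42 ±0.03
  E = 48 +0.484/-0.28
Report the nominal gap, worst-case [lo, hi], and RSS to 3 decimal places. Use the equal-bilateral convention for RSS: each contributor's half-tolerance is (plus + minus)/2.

nominal=-19.010 wc=[-20.281,-17.803] rss=0.618

Stack each dimension's contribution:
  -A: nom -35.100 → Σnom=-35.100; wc +0.107/-0.391 → slack +0.107/-0.391; half-tol=0.249, Σhalf²=0.062001
  -B: nom -8.500 → Σnom=-43.600; wc +0.240/-0.224 → slack +0.347/-0.615; half-tol=0.232, Σhalf²=0.115825
  +C: nom +18.590 → Σnom=-25.010; wc +0.346/-0.346 → slack +0.693/-0.961; half-tol=0.346, Σhalf²=0.235541
  -D: nom -42.000 → Σnom=-67.010; wc +0.030/-0.030 → slack +0.723/-0.991; half-tol=0.030, Σhalf²=0.236441
  +E: nom +48.000 → Σnom=-19.010; wc +0.484/-0.280 → slack +1.207/-1.271; half-tol=0.382, Σhalf²=0.382365
Nominal = -19.010. Worst-case = [-19.010 - 1.271, -19.010 + 1.207] = [-20.281, -17.803]. RSS = √0.382365 = 0.618.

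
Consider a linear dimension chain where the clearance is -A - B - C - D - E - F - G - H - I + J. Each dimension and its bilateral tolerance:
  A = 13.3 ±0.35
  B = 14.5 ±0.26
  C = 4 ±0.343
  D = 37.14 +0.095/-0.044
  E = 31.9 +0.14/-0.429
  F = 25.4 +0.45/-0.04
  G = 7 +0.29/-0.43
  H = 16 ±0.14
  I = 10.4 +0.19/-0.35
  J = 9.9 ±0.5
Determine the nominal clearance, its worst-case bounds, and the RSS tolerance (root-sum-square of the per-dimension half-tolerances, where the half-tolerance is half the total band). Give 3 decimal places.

nominal=-149.740 wc=[-152.498,-146.854] rss=0.962

Stack each dimension's contribution:
  -A: nom -13.300 → Σnom=-13.300; wc +0.350/-0.350 → slack +0.350/-0.350; half-tol=0.350, Σhalf²=0.122500
  -B: nom -14.500 → Σnom=-27.800; wc +0.260/-0.260 → slack +0.610/-0.610; half-tol=0.260, Σhalf²=0.190100
  -C: nom -4.000 → Σnom=-31.800; wc +0.343/-0.343 → slack +0.953/-0.953; half-tol=0.343, Σhalf²=0.307749
  -D: nom -37.140 → Σnom=-68.940; wc +0.044/-0.095 → slack +0.997/-1.048; half-tol=0.070, Σhalf²=0.312579
  -E: nom -31.900 → Σnom=-100.840; wc +0.429/-0.140 → slack +1.426/-1.188; half-tol=0.284, Σhalf²=0.393519
  -F: nom -25.400 → Σnom=-126.240; wc +0.040/-0.450 → slack +1.466/-1.638; half-tol=0.245, Σhalf²=0.453544
  -G: nom -7.000 → Σnom=-133.240; wc +0.430/-0.290 → slack +1.896/-1.928; half-tol=0.360, Σhalf²=0.583144
  -H: nom -16.000 → Σnom=-149.240; wc +0.140/-0.140 → slack +2.036/-2.068; half-tol=0.140, Σhalf²=0.602744
  -I: nom -10.400 → Σnom=-159.640; wc +0.350/-0.190 → slack +2.386/-2.258; half-tol=0.270, Σhalf²=0.675644
  +J: nom +9.900 → Σnom=-149.740; wc +0.500/-0.500 → slack +2.886/-2.758; half-tol=0.500, Σhalf²=0.925644
Nominal = -149.740. Worst-case = [-149.740 - 2.758, -149.740 + 2.886] = [-152.498, -146.854]. RSS = √0.925644 = 0.962.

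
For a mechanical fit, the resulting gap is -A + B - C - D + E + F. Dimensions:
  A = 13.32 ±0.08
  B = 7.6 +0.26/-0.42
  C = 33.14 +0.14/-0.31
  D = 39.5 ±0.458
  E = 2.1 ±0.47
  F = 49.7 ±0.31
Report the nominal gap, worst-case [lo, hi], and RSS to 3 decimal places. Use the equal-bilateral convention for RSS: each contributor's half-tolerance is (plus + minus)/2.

Stack each dimension's contribution:
  -A: nom -13.320 → Σnom=-13.320; wc +0.080/-0.080 → slack +0.080/-0.080; half-tol=0.080, Σhalf²=0.006400
  +B: nom +7.600 → Σnom=-5.720; wc +0.260/-0.420 → slack +0.340/-0.500; half-tol=0.340, Σhalf²=0.122000
  -C: nom -33.140 → Σnom=-38.860; wc +0.310/-0.140 → slack +0.650/-0.640; half-tol=0.225, Σhalf²=0.172625
  -D: nom -39.500 → Σnom=-78.360; wc +0.458/-0.458 → slack +1.108/-1.098; half-tol=0.458, Σhalf²=0.382389
  +E: nom +2.100 → Σnom=-76.260; wc +0.470/-0.470 → slack +1.578/-1.568; half-tol=0.470, Σhalf²=0.603289
  +F: nom +49.700 → Σnom=-26.560; wc +0.310/-0.310 → slack +1.888/-1.878; half-tol=0.310, Σhalf²=0.699389
Nominal = -26.560. Worst-case = [-26.560 - 1.878, -26.560 + 1.888] = [-28.438, -24.672]. RSS = √0.699389 = 0.836.

nominal=-26.560 wc=[-28.438,-24.672] rss=0.836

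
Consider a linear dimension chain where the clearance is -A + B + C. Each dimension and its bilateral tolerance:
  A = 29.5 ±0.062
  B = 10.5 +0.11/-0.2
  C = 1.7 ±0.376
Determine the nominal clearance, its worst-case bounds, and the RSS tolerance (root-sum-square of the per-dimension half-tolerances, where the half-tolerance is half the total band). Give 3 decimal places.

nominal=-17.300 wc=[-17.938,-16.752] rss=0.411

Stack each dimension's contribution:
  -A: nom -29.500 → Σnom=-29.500; wc +0.062/-0.062 → slack +0.062/-0.062; half-tol=0.062, Σhalf²=0.003844
  +B: nom +10.500 → Σnom=-19.000; wc +0.110/-0.200 → slack +0.172/-0.262; half-tol=0.155, Σhalf²=0.027869
  +C: nom +1.700 → Σnom=-17.300; wc +0.376/-0.376 → slack +0.548/-0.638; half-tol=0.376, Σhalf²=0.169245
Nominal = -17.300. Worst-case = [-17.300 - 0.638, -17.300 + 0.548] = [-17.938, -16.752]. RSS = √0.169245 = 0.411.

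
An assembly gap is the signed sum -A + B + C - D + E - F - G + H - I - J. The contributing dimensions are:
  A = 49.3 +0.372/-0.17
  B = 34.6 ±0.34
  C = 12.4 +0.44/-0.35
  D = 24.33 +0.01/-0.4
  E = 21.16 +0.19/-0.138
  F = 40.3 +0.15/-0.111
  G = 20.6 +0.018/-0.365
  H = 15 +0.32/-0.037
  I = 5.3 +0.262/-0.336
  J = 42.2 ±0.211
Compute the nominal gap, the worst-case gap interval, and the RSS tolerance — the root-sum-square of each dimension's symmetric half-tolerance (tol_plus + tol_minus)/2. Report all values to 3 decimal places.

nominal=-98.870 wc=[-100.758,-95.987] rss=0.796

Stack each dimension's contribution:
  -A: nom -49.300 → Σnom=-49.300; wc +0.170/-0.372 → slack +0.170/-0.372; half-tol=0.271, Σhalf²=0.073441
  +B: nom +34.600 → Σnom=-14.700; wc +0.340/-0.340 → slack +0.510/-0.712; half-tol=0.340, Σhalf²=0.189041
  +C: nom +12.400 → Σnom=-2.300; wc +0.440/-0.350 → slack +0.950/-1.062; half-tol=0.395, Σhalf²=0.345066
  -D: nom -24.330 → Σnom=-26.630; wc +0.400/-0.010 → slack +1.350/-1.072; half-tol=0.205, Σhalf²=0.387091
  +E: nom +21.160 → Σnom=-5.470; wc +0.190/-0.138 → slack +1.540/-1.210; half-tol=0.164, Σhalf²=0.413987
  -F: nom -40.300 → Σnom=-45.770; wc +0.111/-0.150 → slack +1.651/-1.360; half-tol=0.131, Σhalf²=0.431017
  -G: nom -20.600 → Σnom=-66.370; wc +0.365/-0.018 → slack +2.016/-1.378; half-tol=0.192, Σhalf²=0.467690
  +H: nom +15.000 → Σnom=-51.370; wc +0.320/-0.037 → slack +2.336/-1.415; half-tol=0.178, Σhalf²=0.499552
  -I: nom -5.300 → Σnom=-56.670; wc +0.336/-0.262 → slack +2.672/-1.677; half-tol=0.299, Σhalf²=0.588953
  -J: nom -42.200 → Σnom=-98.870; wc +0.211/-0.211 → slack +2.883/-1.888; half-tol=0.211, Σhalf²=0.633474
Nominal = -98.870. Worst-case = [-98.870 - 1.888, -98.870 + 2.883] = [-100.758, -95.987]. RSS = √0.633474 = 0.796.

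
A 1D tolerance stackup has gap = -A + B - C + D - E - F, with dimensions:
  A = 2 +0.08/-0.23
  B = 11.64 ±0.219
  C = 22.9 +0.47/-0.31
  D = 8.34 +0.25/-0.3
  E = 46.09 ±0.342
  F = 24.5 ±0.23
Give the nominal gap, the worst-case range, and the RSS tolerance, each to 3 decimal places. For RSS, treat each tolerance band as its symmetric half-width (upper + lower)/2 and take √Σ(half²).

Stack each dimension's contribution:
  -A: nom -2.000 → Σnom=-2.000; wc +0.230/-0.080 → slack +0.230/-0.080; half-tol=0.155, Σhalf²=0.024025
  +B: nom +11.640 → Σnom=9.640; wc +0.219/-0.219 → slack +0.449/-0.299; half-tol=0.219, Σhalf²=0.071986
  -C: nom -22.900 → Σnom=-13.260; wc +0.310/-0.470 → slack +0.759/-0.769; half-tol=0.390, Σhalf²=0.224086
  +D: nom +8.340 → Σnom=-4.920; wc +0.250/-0.300 → slack +1.009/-1.069; half-tol=0.275, Σhalf²=0.299711
  -E: nom -46.090 → Σnom=-51.010; wc +0.342/-0.342 → slack +1.351/-1.411; half-tol=0.342, Σhalf²=0.416675
  -F: nom -24.500 → Σnom=-75.510; wc +0.230/-0.230 → slack +1.581/-1.641; half-tol=0.230, Σhalf²=0.469575
Nominal = -75.510. Worst-case = [-75.510 - 1.641, -75.510 + 1.581] = [-77.151, -73.929]. RSS = √0.469575 = 0.685.

nominal=-75.510 wc=[-77.151,-73.929] rss=0.685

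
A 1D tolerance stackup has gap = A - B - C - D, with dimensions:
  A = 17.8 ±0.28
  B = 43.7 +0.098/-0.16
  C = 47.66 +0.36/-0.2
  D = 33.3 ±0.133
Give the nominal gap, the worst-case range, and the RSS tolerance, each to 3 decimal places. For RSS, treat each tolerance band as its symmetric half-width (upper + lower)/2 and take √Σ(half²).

nominal=-106.860 wc=[-107.731,-106.087] rss=0.437

Stack each dimension's contribution:
  +A: nom +17.800 → Σnom=17.800; wc +0.280/-0.280 → slack +0.280/-0.280; half-tol=0.280, Σhalf²=0.078400
  -B: nom -43.700 → Σnom=-25.900; wc +0.160/-0.098 → slack +0.440/-0.378; half-tol=0.129, Σhalf²=0.095041
  -C: nom -47.660 → Σnom=-73.560; wc +0.200/-0.360 → slack +0.640/-0.738; half-tol=0.280, Σhalf²=0.173441
  -D: nom -33.300 → Σnom=-106.860; wc +0.133/-0.133 → slack +0.773/-0.871; half-tol=0.133, Σhalf²=0.191130
Nominal = -106.860. Worst-case = [-106.860 - 0.871, -106.860 + 0.773] = [-107.731, -106.087]. RSS = √0.191130 = 0.437.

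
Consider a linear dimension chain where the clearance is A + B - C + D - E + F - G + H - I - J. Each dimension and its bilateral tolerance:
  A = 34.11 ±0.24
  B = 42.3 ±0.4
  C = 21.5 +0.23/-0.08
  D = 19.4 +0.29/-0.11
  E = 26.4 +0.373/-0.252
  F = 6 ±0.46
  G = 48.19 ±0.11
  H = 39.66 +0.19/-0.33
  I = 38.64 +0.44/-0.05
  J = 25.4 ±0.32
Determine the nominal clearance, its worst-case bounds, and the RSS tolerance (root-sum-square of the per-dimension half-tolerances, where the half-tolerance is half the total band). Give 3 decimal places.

nominal=-18.660 wc=[-21.673,-16.268] rss=0.913

Stack each dimension's contribution:
  +A: nom +34.110 → Σnom=34.110; wc +0.240/-0.240 → slack +0.240/-0.240; half-tol=0.240, Σhalf²=0.057600
  +B: nom +42.300 → Σnom=76.410; wc +0.400/-0.400 → slack +0.640/-0.640; half-tol=0.400, Σhalf²=0.217600
  -C: nom -21.500 → Σnom=54.910; wc +0.080/-0.230 → slack +0.720/-0.870; half-tol=0.155, Σhalf²=0.241625
  +D: nom +19.400 → Σnom=74.310; wc +0.290/-0.110 → slack +1.010/-0.980; half-tol=0.200, Σhalf²=0.281625
  -E: nom -26.400 → Σnom=47.910; wc +0.252/-0.373 → slack +1.262/-1.353; half-tol=0.312, Σhalf²=0.379281
  +F: nom +6.000 → Σnom=53.910; wc +0.460/-0.460 → slack +1.722/-1.813; half-tol=0.460, Σhalf²=0.590881
  -G: nom -48.190 → Σnom=5.720; wc +0.110/-0.110 → slack +1.832/-1.923; half-tol=0.110, Σhalf²=0.602981
  +H: nom +39.660 → Σnom=45.380; wc +0.190/-0.330 → slack +2.022/-2.253; half-tol=0.260, Σhalf²=0.670581
  -I: nom -38.640 → Σnom=6.740; wc +0.050/-0.440 → slack +2.072/-2.693; half-tol=0.245, Σhalf²=0.730606
  -J: nom -25.400 → Σnom=-18.660; wc +0.320/-0.320 → slack +2.392/-3.013; half-tol=0.320, Σhalf²=0.833006
Nominal = -18.660. Worst-case = [-18.660 - 3.013, -18.660 + 2.392] = [-21.673, -16.268]. RSS = √0.833006 = 0.913.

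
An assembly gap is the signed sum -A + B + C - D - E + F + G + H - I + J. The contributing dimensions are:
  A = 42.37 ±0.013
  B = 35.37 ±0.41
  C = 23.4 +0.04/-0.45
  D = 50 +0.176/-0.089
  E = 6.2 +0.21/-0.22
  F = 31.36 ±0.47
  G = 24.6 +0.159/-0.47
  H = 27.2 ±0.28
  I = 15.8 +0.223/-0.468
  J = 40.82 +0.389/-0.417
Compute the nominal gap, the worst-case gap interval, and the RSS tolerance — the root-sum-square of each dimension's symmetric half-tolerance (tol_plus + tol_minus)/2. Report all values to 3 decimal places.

nominal=68.380 wc=[65.261,70.918] rss=0.986

Stack each dimension's contribution:
  -A: nom -42.370 → Σnom=-42.370; wc +0.013/-0.013 → slack +0.013/-0.013; half-tol=0.013, Σhalf²=0.000169
  +B: nom +35.370 → Σnom=-7.000; wc +0.410/-0.410 → slack +0.423/-0.423; half-tol=0.410, Σhalf²=0.168269
  +C: nom +23.400 → Σnom=16.400; wc +0.040/-0.450 → slack +0.463/-0.873; half-tol=0.245, Σhalf²=0.228294
  -D: nom -50.000 → Σnom=-33.600; wc +0.089/-0.176 → slack +0.552/-1.049; half-tol=0.133, Σhalf²=0.245850
  -E: nom -6.200 → Σnom=-39.800; wc +0.220/-0.210 → slack +0.772/-1.259; half-tol=0.215, Σhalf²=0.292075
  +F: nom +31.360 → Σnom=-8.440; wc +0.470/-0.470 → slack +1.242/-1.729; half-tol=0.470, Σhalf²=0.512975
  +G: nom +24.600 → Σnom=16.160; wc +0.159/-0.470 → slack +1.401/-2.199; half-tol=0.315, Σhalf²=0.611885
  +H: nom +27.200 → Σnom=43.360; wc +0.280/-0.280 → slack +1.681/-2.479; half-tol=0.280, Σhalf²=0.690285
  -I: nom -15.800 → Σnom=27.560; wc +0.468/-0.223 → slack +2.149/-2.702; half-tol=0.346, Σhalf²=0.809656
  +J: nom +40.820 → Σnom=68.380; wc +0.389/-0.417 → slack +2.538/-3.119; half-tol=0.403, Σhalf²=0.972065
Nominal = 68.380. Worst-case = [68.380 - 3.119, 68.380 + 2.538] = [65.261, 70.918]. RSS = √0.972065 = 0.986.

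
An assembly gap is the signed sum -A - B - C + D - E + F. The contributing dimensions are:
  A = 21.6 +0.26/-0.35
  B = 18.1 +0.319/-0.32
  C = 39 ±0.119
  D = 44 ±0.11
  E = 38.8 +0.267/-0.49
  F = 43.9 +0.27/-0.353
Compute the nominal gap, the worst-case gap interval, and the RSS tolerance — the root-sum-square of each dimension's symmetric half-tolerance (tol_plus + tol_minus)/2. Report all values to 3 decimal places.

nominal=-29.600 wc=[-31.028,-27.941] rss=0.679

Stack each dimension's contribution:
  -A: nom -21.600 → Σnom=-21.600; wc +0.350/-0.260 → slack +0.350/-0.260; half-tol=0.305, Σhalf²=0.093025
  -B: nom -18.100 → Σnom=-39.700; wc +0.320/-0.319 → slack +0.670/-0.579; half-tol=0.320, Σhalf²=0.195105
  -C: nom -39.000 → Σnom=-78.700; wc +0.119/-0.119 → slack +0.789/-0.698; half-tol=0.119, Σhalf²=0.209266
  +D: nom +44.000 → Σnom=-34.700; wc +0.110/-0.110 → slack +0.899/-0.808; half-tol=0.110, Σhalf²=0.221366
  -E: nom -38.800 → Σnom=-73.500; wc +0.490/-0.267 → slack +1.389/-1.075; half-tol=0.379, Σhalf²=0.364629
  +F: nom +43.900 → Σnom=-29.600; wc +0.270/-0.353 → slack +1.659/-1.428; half-tol=0.311, Σhalf²=0.461661
Nominal = -29.600. Worst-case = [-29.600 - 1.428, -29.600 + 1.659] = [-31.028, -27.941]. RSS = √0.461661 = 0.679.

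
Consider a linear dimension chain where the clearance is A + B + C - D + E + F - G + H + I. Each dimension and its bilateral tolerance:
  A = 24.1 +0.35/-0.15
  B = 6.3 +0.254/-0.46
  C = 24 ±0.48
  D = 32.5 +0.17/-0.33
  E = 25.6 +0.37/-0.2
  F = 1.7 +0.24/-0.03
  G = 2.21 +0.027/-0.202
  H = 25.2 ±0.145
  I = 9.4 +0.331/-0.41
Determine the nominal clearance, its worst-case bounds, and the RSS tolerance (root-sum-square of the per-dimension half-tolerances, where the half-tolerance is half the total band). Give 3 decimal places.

nominal=81.590 wc=[79.518,84.292] rss=0.868

Stack each dimension's contribution:
  +A: nom +24.100 → Σnom=24.100; wc +0.350/-0.150 → slack +0.350/-0.150; half-tol=0.250, Σhalf²=0.062500
  +B: nom +6.300 → Σnom=30.400; wc +0.254/-0.460 → slack +0.604/-0.610; half-tol=0.357, Σhalf²=0.189949
  +C: nom +24.000 → Σnom=54.400; wc +0.480/-0.480 → slack +1.084/-1.090; half-tol=0.480, Σhalf²=0.420349
  -D: nom -32.500 → Σnom=21.900; wc +0.330/-0.170 → slack +1.414/-1.260; half-tol=0.250, Σhalf²=0.482849
  +E: nom +25.600 → Σnom=47.500; wc +0.370/-0.200 → slack +1.784/-1.460; half-tol=0.285, Σhalf²=0.564074
  +F: nom +1.700 → Σnom=49.200; wc +0.240/-0.030 → slack +2.024/-1.490; half-tol=0.135, Σhalf²=0.582299
  -G: nom -2.210 → Σnom=46.990; wc +0.202/-0.027 → slack +2.226/-1.517; half-tol=0.115, Σhalf²=0.595409
  +H: nom +25.200 → Σnom=72.190; wc +0.145/-0.145 → slack +2.371/-1.662; half-tol=0.145, Σhalf²=0.616434
  +I: nom +9.400 → Σnom=81.590; wc +0.331/-0.410 → slack +2.702/-2.072; half-tol=0.370, Σhalf²=0.753704
Nominal = 81.590. Worst-case = [81.590 - 2.072, 81.590 + 2.702] = [79.518, 84.292]. RSS = √0.753704 = 0.868.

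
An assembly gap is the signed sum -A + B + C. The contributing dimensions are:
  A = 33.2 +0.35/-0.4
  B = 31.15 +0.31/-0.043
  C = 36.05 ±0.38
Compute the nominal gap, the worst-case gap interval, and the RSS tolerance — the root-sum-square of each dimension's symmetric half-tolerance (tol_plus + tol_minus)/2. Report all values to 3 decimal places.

nominal=34.000 wc=[33.227,35.090] rss=0.562

Stack each dimension's contribution:
  -A: nom -33.200 → Σnom=-33.200; wc +0.400/-0.350 → slack +0.400/-0.350; half-tol=0.375, Σhalf²=0.140625
  +B: nom +31.150 → Σnom=-2.050; wc +0.310/-0.043 → slack +0.710/-0.393; half-tol=0.176, Σhalf²=0.171777
  +C: nom +36.050 → Σnom=34.000; wc +0.380/-0.380 → slack +1.090/-0.773; half-tol=0.380, Σhalf²=0.316177
Nominal = 34.000. Worst-case = [34.000 - 0.773, 34.000 + 1.090] = [33.227, 35.090]. RSS = √0.316177 = 0.562.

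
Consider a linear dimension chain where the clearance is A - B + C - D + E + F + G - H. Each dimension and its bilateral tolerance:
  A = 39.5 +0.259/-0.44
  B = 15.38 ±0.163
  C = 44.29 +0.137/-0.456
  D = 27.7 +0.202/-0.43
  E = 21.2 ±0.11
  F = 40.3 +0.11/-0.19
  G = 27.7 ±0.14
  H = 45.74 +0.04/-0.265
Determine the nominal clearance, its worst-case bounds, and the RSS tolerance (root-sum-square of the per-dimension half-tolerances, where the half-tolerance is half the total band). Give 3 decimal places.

Stack each dimension's contribution:
  +A: nom +39.500 → Σnom=39.500; wc +0.259/-0.440 → slack +0.259/-0.440; half-tol=0.350, Σhalf²=0.122150
  -B: nom -15.380 → Σnom=24.120; wc +0.163/-0.163 → slack +0.422/-0.603; half-tol=0.163, Σhalf²=0.148719
  +C: nom +44.290 → Σnom=68.410; wc +0.137/-0.456 → slack +0.559/-1.059; half-tol=0.296, Σhalf²=0.236632
  -D: nom -27.700 → Σnom=40.710; wc +0.430/-0.202 → slack +0.989/-1.261; half-tol=0.316, Σhalf²=0.336488
  +E: nom +21.200 → Σnom=61.910; wc +0.110/-0.110 → slack +1.099/-1.371; half-tol=0.110, Σhalf²=0.348588
  +F: nom +40.300 → Σnom=102.210; wc +0.110/-0.190 → slack +1.209/-1.561; half-tol=0.150, Σhalf²=0.371088
  +G: nom +27.700 → Σnom=129.910; wc +0.140/-0.140 → slack +1.349/-1.701; half-tol=0.140, Σhalf²=0.390688
  -H: nom -45.740 → Σnom=84.170; wc +0.265/-0.040 → slack +1.614/-1.741; half-tol=0.152, Σhalf²=0.413944
Nominal = 84.170. Worst-case = [84.170 - 1.741, 84.170 + 1.614] = [82.429, 85.784]. RSS = √0.413944 = 0.643.

nominal=84.170 wc=[82.429,85.784] rss=0.643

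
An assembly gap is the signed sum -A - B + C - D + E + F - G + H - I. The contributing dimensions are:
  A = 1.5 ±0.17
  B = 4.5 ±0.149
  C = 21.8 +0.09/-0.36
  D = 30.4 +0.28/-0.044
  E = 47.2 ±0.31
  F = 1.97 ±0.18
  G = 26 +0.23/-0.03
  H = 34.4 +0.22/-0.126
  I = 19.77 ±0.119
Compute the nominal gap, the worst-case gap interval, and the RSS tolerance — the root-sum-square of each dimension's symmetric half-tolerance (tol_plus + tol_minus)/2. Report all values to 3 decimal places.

Stack each dimension's contribution:
  -A: nom -1.500 → Σnom=-1.500; wc +0.170/-0.170 → slack +0.170/-0.170; half-tol=0.170, Σhalf²=0.028900
  -B: nom -4.500 → Σnom=-6.000; wc +0.149/-0.149 → slack +0.319/-0.319; half-tol=0.149, Σhalf²=0.051101
  +C: nom +21.800 → Σnom=15.800; wc +0.090/-0.360 → slack +0.409/-0.679; half-tol=0.225, Σhalf²=0.101726
  -D: nom -30.400 → Σnom=-14.600; wc +0.044/-0.280 → slack +0.453/-0.959; half-tol=0.162, Σhalf²=0.127970
  +E: nom +47.200 → Σnom=32.600; wc +0.310/-0.310 → slack +0.763/-1.269; half-tol=0.310, Σhalf²=0.224070
  +F: nom +1.970 → Σnom=34.570; wc +0.180/-0.180 → slack +0.943/-1.449; half-tol=0.180, Σhalf²=0.256470
  -G: nom -26.000 → Σnom=8.570; wc +0.030/-0.230 → slack +0.973/-1.679; half-tol=0.130, Σhalf²=0.273370
  +H: nom +34.400 → Σnom=42.970; wc +0.220/-0.126 → slack +1.193/-1.805; half-tol=0.173, Σhalf²=0.303299
  -I: nom -19.770 → Σnom=23.200; wc +0.119/-0.119 → slack +1.312/-1.924; half-tol=0.119, Σhalf²=0.317460
Nominal = 23.200. Worst-case = [23.200 - 1.924, 23.200 + 1.312] = [21.276, 24.512]. RSS = √0.317460 = 0.563.

nominal=23.200 wc=[21.276,24.512] rss=0.563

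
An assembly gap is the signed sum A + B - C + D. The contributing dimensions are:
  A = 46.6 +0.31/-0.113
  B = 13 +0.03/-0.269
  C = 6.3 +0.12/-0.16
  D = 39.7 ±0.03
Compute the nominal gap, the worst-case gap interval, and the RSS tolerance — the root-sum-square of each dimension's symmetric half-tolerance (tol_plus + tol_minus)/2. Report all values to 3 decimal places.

Stack each dimension's contribution:
  +A: nom +46.600 → Σnom=46.600; wc +0.310/-0.113 → slack +0.310/-0.113; half-tol=0.211, Σhalf²=0.044732
  +B: nom +13.000 → Σnom=59.600; wc +0.030/-0.269 → slack +0.340/-0.382; half-tol=0.150, Σhalf²=0.067083
  -C: nom -6.300 → Σnom=53.300; wc +0.160/-0.120 → slack +0.500/-0.502; half-tol=0.140, Σhalf²=0.086683
  +D: nom +39.700 → Σnom=93.000; wc +0.030/-0.030 → slack +0.530/-0.532; half-tol=0.030, Σhalf²=0.087583
Nominal = 93.000. Worst-case = [93.000 - 0.532, 93.000 + 0.530] = [92.468, 93.530]. RSS = √0.087583 = 0.296.

nominal=93.000 wc=[92.468,93.530] rss=0.296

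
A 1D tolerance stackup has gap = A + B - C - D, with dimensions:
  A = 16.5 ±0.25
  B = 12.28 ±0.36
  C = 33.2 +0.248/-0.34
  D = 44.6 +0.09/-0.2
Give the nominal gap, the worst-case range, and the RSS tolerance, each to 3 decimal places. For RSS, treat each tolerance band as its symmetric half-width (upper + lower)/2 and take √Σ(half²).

nominal=-49.020 wc=[-49.968,-47.870] rss=0.547

Stack each dimension's contribution:
  +A: nom +16.500 → Σnom=16.500; wc +0.250/-0.250 → slack +0.250/-0.250; half-tol=0.250, Σhalf²=0.062500
  +B: nom +12.280 → Σnom=28.780; wc +0.360/-0.360 → slack +0.610/-0.610; half-tol=0.360, Σhalf²=0.192100
  -C: nom -33.200 → Σnom=-4.420; wc +0.340/-0.248 → slack +0.950/-0.858; half-tol=0.294, Σhalf²=0.278536
  -D: nom -44.600 → Σnom=-49.020; wc +0.200/-0.090 → slack +1.150/-0.948; half-tol=0.145, Σhalf²=0.299561
Nominal = -49.020. Worst-case = [-49.020 - 0.948, -49.020 + 1.150] = [-49.968, -47.870]. RSS = √0.299561 = 0.547.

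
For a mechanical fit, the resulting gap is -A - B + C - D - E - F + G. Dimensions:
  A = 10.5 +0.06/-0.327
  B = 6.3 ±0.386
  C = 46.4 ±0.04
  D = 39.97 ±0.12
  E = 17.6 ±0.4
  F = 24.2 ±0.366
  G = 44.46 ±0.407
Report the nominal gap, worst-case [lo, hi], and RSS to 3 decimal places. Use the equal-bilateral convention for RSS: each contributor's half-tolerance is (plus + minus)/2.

Stack each dimension's contribution:
  -A: nom -10.500 → Σnom=-10.500; wc +0.327/-0.060 → slack +0.327/-0.060; half-tol=0.194, Σhalf²=0.037442
  -B: nom -6.300 → Σnom=-16.800; wc +0.386/-0.386 → slack +0.713/-0.446; half-tol=0.386, Σhalf²=0.186438
  +C: nom +46.400 → Σnom=29.600; wc +0.040/-0.040 → slack +0.753/-0.486; half-tol=0.040, Σhalf²=0.188038
  -D: nom -39.970 → Σnom=-10.370; wc +0.120/-0.120 → slack +0.873/-0.606; half-tol=0.120, Σhalf²=0.202438
  -E: nom -17.600 → Σnom=-27.970; wc +0.400/-0.400 → slack +1.273/-1.006; half-tol=0.400, Σhalf²=0.362438
  -F: nom -24.200 → Σnom=-52.170; wc +0.366/-0.366 → slack +1.639/-1.372; half-tol=0.366, Σhalf²=0.496394
  +G: nom +44.460 → Σnom=-7.710; wc +0.407/-0.407 → slack +2.046/-1.779; half-tol=0.407, Σhalf²=0.662043
Nominal = -7.710. Worst-case = [-7.710 - 1.779, -7.710 + 2.046] = [-9.489, -5.664]. RSS = √0.662043 = 0.814.

nominal=-7.710 wc=[-9.489,-5.664] rss=0.814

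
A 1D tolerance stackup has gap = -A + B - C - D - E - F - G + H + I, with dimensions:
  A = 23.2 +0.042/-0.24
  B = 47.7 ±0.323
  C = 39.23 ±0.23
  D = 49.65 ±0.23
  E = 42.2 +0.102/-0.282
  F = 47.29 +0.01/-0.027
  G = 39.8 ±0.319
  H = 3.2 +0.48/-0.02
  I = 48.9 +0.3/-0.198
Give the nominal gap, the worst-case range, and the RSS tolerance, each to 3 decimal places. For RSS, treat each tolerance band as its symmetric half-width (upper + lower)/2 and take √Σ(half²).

nominal=-141.570 wc=[-143.044,-139.139] rss=0.702

Stack each dimension's contribution:
  -A: nom -23.200 → Σnom=-23.200; wc +0.240/-0.042 → slack +0.240/-0.042; half-tol=0.141, Σhalf²=0.019881
  +B: nom +47.700 → Σnom=24.500; wc +0.323/-0.323 → slack +0.563/-0.365; half-tol=0.323, Σhalf²=0.124210
  -C: nom -39.230 → Σnom=-14.730; wc +0.230/-0.230 → slack +0.793/-0.595; half-tol=0.230, Σhalf²=0.177110
  -D: nom -49.650 → Σnom=-64.380; wc +0.230/-0.230 → slack +1.023/-0.825; half-tol=0.230, Σhalf²=0.230010
  -E: nom -42.200 → Σnom=-106.580; wc +0.282/-0.102 → slack +1.305/-0.927; half-tol=0.192, Σhalf²=0.266874
  -F: nom -47.290 → Σnom=-153.870; wc +0.027/-0.010 → slack +1.332/-0.937; half-tol=0.018, Σhalf²=0.267216
  -G: nom -39.800 → Σnom=-193.670; wc +0.319/-0.319 → slack +1.651/-1.256; half-tol=0.319, Σhalf²=0.368977
  +H: nom +3.200 → Σnom=-190.470; wc +0.480/-0.020 → slack +2.131/-1.276; half-tol=0.250, Σhalf²=0.431477
  +I: nom +48.900 → Σnom=-141.570; wc +0.300/-0.198 → slack +2.431/-1.474; half-tol=0.249, Σhalf²=0.493478
Nominal = -141.570. Worst-case = [-141.570 - 1.474, -141.570 + 2.431] = [-143.044, -139.139]. RSS = √0.493478 = 0.702.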